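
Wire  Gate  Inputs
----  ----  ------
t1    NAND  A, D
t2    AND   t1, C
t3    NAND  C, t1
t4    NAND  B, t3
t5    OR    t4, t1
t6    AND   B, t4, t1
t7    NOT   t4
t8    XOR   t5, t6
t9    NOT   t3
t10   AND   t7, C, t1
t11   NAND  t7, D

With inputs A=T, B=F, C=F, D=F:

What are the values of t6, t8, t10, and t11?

t6 = F  t8 = T  t10 = F  t11 = T

t1 = A NAND D = T NAND F = T
t3 = C NAND t1 = F NAND T = T
t4 = B NAND t3 = F NAND T = T
t5 = t4 OR t1 = T OR T = T
t6 = B AND t4 AND t1 = F AND T AND T = F
t7 = NOT t4 = NOT T = F
t8 = t5 XOR t6 = T XOR F = T
t10 = t7 AND C AND t1 = F AND F AND T = F
t11 = t7 NAND D = F NAND F = T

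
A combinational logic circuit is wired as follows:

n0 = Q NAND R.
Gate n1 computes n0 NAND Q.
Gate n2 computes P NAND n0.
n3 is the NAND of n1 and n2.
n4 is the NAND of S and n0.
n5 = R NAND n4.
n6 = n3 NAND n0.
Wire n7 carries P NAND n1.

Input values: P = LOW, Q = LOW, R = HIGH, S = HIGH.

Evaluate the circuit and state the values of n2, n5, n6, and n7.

n0 = Q NAND R = LOW NAND HIGH = HIGH
n1 = n0 NAND Q = HIGH NAND LOW = HIGH
n2 = P NAND n0 = LOW NAND HIGH = HIGH
n3 = n1 NAND n2 = HIGH NAND HIGH = LOW
n4 = S NAND n0 = HIGH NAND HIGH = LOW
n5 = R NAND n4 = HIGH NAND LOW = HIGH
n6 = n3 NAND n0 = LOW NAND HIGH = HIGH
n7 = P NAND n1 = LOW NAND HIGH = HIGH

n2 = HIGH, n5 = HIGH, n6 = HIGH, n7 = HIGH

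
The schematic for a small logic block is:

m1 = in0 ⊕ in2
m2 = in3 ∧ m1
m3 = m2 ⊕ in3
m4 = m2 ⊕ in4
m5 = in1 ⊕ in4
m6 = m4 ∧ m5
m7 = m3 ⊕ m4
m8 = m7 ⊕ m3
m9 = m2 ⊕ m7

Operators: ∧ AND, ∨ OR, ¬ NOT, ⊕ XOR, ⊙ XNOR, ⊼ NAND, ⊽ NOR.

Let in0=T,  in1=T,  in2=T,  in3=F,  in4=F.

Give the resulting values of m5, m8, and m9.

m1 = in0 XOR in2 = T XOR T = F
m2 = in3 AND m1 = F AND F = F
m3 = m2 XOR in3 = F XOR F = F
m4 = m2 XOR in4 = F XOR F = F
m5 = in1 XOR in4 = T XOR F = T
m7 = m3 XOR m4 = F XOR F = F
m8 = m7 XOR m3 = F XOR F = F
m9 = m2 XOR m7 = F XOR F = F

m5 = T  m8 = F  m9 = F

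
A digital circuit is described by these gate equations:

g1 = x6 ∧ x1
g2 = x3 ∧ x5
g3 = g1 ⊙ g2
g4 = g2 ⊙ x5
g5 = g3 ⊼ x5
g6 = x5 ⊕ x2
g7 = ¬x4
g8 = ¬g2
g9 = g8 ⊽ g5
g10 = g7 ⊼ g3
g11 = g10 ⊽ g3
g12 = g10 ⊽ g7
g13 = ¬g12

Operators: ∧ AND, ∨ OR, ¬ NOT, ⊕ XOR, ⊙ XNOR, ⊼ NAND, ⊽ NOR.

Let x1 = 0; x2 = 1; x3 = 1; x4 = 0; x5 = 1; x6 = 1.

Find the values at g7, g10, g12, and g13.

g7 = 1, g10 = 1, g12 = 0, g13 = 1

g1 = x6 AND x1 = 1 AND 0 = 0
g2 = x3 AND x5 = 1 AND 1 = 1
g3 = g1 XNOR g2 = 0 XNOR 1 = 0
g7 = NOT x4 = NOT 0 = 1
g10 = g7 NAND g3 = 1 NAND 0 = 1
g12 = g10 NOR g7 = 1 NOR 1 = 0
g13 = NOT g12 = NOT 0 = 1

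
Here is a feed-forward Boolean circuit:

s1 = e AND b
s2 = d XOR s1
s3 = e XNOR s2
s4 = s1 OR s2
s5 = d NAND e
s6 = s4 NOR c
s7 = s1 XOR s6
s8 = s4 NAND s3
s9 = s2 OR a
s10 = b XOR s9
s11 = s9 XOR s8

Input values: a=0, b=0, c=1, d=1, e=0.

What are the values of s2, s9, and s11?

s2 = 1, s9 = 1, s11 = 0

s1 = e AND b = 0 AND 0 = 0
s2 = d XOR s1 = 1 XOR 0 = 1
s3 = e XNOR s2 = 0 XNOR 1 = 0
s4 = s1 OR s2 = 0 OR 1 = 1
s8 = s4 NAND s3 = 1 NAND 0 = 1
s9 = s2 OR a = 1 OR 0 = 1
s11 = s9 XOR s8 = 1 XOR 1 = 0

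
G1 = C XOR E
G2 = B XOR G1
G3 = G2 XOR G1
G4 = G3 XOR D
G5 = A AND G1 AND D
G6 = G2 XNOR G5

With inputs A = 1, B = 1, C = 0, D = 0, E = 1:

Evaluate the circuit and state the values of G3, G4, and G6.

G1 = C XOR E = 0 XOR 1 = 1
G2 = B XOR G1 = 1 XOR 1 = 0
G3 = G2 XOR G1 = 0 XOR 1 = 1
G4 = G3 XOR D = 1 XOR 0 = 1
G5 = A AND G1 AND D = 1 AND 1 AND 0 = 0
G6 = G2 XNOR G5 = 0 XNOR 0 = 1

G3 = 1, G4 = 1, G6 = 1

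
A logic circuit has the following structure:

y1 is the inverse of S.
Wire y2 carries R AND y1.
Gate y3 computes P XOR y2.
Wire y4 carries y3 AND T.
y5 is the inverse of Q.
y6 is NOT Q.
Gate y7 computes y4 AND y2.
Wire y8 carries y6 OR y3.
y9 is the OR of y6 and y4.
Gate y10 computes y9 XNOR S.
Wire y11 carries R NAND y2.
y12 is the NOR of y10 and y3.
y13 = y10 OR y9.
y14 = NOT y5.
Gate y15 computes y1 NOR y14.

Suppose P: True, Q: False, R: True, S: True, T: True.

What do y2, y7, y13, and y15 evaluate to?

y2 = False, y7 = False, y13 = True, y15 = True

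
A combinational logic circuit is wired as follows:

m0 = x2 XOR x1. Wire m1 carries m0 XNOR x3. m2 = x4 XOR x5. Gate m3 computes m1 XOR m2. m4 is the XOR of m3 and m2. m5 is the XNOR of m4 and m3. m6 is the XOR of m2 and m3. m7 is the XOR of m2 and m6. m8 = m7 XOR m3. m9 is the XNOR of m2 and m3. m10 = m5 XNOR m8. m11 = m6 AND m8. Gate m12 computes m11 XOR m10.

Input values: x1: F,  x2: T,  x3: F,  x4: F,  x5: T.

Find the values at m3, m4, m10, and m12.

m3 = T, m4 = F, m10 = T, m12 = T

m0 = x2 XOR x1 = T XOR F = T
m1 = m0 XNOR x3 = T XNOR F = F
m2 = x4 XOR x5 = F XOR T = T
m3 = m1 XOR m2 = F XOR T = T
m4 = m3 XOR m2 = T XOR T = F
m5 = m4 XNOR m3 = F XNOR T = F
m6 = m2 XOR m3 = T XOR T = F
m7 = m2 XOR m6 = T XOR F = T
m8 = m7 XOR m3 = T XOR T = F
m10 = m5 XNOR m8 = F XNOR F = T
m11 = m6 AND m8 = F AND F = F
m12 = m11 XOR m10 = F XOR T = T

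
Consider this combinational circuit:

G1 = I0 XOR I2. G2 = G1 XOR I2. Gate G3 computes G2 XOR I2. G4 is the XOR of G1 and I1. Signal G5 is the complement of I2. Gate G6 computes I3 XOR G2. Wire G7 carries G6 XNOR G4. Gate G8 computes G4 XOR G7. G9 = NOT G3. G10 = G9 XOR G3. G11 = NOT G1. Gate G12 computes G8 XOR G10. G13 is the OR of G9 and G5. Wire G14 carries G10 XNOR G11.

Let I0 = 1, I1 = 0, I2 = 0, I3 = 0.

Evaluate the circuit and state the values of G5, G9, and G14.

G5 = 1, G9 = 0, G14 = 0

G1 = I0 XOR I2 = 1 XOR 0 = 1
G2 = G1 XOR I2 = 1 XOR 0 = 1
G3 = G2 XOR I2 = 1 XOR 0 = 1
G5 = NOT I2 = NOT 0 = 1
G9 = NOT G3 = NOT 1 = 0
G10 = G9 XOR G3 = 0 XOR 1 = 1
G11 = NOT G1 = NOT 1 = 0
G14 = G10 XNOR G11 = 1 XNOR 0 = 0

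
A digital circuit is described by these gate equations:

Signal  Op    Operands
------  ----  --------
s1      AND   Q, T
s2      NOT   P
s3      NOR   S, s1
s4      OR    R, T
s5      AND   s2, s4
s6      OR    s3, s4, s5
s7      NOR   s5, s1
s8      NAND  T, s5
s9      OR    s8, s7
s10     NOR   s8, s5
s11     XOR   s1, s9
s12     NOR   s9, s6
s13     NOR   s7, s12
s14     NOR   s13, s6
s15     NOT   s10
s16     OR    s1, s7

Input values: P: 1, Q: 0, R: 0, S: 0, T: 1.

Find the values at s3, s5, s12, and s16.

s1 = Q AND T = 0 AND 1 = 0
s2 = NOT P = NOT 1 = 0
s3 = S NOR s1 = 0 NOR 0 = 1
s4 = R OR T = 0 OR 1 = 1
s5 = s2 AND s4 = 0 AND 1 = 0
s6 = s3 OR s4 OR s5 = 1 OR 1 OR 0 = 1
s7 = s5 NOR s1 = 0 NOR 0 = 1
s8 = T NAND s5 = 1 NAND 0 = 1
s9 = s8 OR s7 = 1 OR 1 = 1
s12 = s9 NOR s6 = 1 NOR 1 = 0
s16 = s1 OR s7 = 0 OR 1 = 1

s3 = 1  s5 = 0  s12 = 0  s16 = 1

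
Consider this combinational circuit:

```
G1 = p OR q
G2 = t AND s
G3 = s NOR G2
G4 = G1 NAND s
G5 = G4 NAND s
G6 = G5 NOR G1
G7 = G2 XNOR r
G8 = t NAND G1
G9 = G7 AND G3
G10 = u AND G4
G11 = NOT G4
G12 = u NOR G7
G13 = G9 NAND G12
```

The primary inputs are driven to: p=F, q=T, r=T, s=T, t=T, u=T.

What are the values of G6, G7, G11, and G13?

G6 = F, G7 = T, G11 = T, G13 = T

G1 = p OR q = F OR T = T
G2 = t AND s = T AND T = T
G3 = s NOR G2 = T NOR T = F
G4 = G1 NAND s = T NAND T = F
G5 = G4 NAND s = F NAND T = T
G6 = G5 NOR G1 = T NOR T = F
G7 = G2 XNOR r = T XNOR T = T
G9 = G7 AND G3 = T AND F = F
G11 = NOT G4 = NOT F = T
G12 = u NOR G7 = T NOR T = F
G13 = G9 NAND G12 = F NAND F = T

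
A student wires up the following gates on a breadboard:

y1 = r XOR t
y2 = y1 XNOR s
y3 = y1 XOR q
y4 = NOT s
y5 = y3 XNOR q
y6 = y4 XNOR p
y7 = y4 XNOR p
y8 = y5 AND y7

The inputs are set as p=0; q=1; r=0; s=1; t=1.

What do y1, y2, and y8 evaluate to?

y1 = r XOR t = 0 XOR 1 = 1
y2 = y1 XNOR s = 1 XNOR 1 = 1
y3 = y1 XOR q = 1 XOR 1 = 0
y4 = NOT s = NOT 1 = 0
y5 = y3 XNOR q = 0 XNOR 1 = 0
y7 = y4 XNOR p = 0 XNOR 0 = 1
y8 = y5 AND y7 = 0 AND 1 = 0

y1 = 1, y2 = 1, y8 = 0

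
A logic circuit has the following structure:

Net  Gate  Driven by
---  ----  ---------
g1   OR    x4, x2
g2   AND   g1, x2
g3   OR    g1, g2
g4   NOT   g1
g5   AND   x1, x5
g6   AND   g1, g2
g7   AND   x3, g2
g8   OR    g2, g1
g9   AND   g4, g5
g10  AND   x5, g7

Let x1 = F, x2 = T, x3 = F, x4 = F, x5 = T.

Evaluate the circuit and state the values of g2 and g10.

g1 = x4 OR x2 = F OR T = T
g2 = g1 AND x2 = T AND T = T
g7 = x3 AND g2 = F AND T = F
g10 = x5 AND g7 = T AND F = F

g2 = T; g10 = F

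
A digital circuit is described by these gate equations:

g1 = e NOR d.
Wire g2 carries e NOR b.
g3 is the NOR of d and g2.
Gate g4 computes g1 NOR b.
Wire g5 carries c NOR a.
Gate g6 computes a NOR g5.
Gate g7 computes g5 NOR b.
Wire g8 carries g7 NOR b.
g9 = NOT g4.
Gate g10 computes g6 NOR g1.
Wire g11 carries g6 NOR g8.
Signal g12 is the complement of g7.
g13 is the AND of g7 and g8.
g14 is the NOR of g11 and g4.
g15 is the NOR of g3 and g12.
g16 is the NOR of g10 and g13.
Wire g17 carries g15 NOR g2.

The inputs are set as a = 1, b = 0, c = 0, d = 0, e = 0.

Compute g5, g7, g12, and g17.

g5 = 0; g7 = 1; g12 = 0; g17 = 0

g2 = e NOR b = 0 NOR 0 = 1
g3 = d NOR g2 = 0 NOR 1 = 0
g5 = c NOR a = 0 NOR 1 = 0
g7 = g5 NOR b = 0 NOR 0 = 1
g12 = NOT g7 = NOT 1 = 0
g15 = g3 NOR g12 = 0 NOR 0 = 1
g17 = g15 NOR g2 = 1 NOR 1 = 0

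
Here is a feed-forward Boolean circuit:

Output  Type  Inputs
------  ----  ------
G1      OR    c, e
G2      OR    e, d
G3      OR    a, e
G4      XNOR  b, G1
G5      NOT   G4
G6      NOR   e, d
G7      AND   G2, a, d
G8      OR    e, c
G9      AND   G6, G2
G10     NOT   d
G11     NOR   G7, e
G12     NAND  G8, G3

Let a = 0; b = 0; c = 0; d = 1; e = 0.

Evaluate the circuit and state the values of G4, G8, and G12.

G4 = 1, G8 = 0, G12 = 1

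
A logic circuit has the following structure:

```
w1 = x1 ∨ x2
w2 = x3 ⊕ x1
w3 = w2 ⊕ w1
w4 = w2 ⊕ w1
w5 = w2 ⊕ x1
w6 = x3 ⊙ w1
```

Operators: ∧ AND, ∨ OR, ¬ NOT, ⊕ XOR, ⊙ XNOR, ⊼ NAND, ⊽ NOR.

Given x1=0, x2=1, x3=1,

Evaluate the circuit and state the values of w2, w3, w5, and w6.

w1 = x1 OR x2 = 0 OR 1 = 1
w2 = x3 XOR x1 = 1 XOR 0 = 1
w3 = w2 XOR w1 = 1 XOR 1 = 0
w5 = w2 XOR x1 = 1 XOR 0 = 1
w6 = x3 XNOR w1 = 1 XNOR 1 = 1

w2 = 1  w3 = 0  w5 = 1  w6 = 1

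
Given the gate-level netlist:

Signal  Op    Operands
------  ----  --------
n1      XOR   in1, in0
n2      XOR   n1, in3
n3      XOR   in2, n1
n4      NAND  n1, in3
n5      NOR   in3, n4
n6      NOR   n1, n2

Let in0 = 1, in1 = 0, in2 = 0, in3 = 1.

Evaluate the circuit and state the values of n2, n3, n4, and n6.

n1 = in1 XOR in0 = 0 XOR 1 = 1
n2 = n1 XOR in3 = 1 XOR 1 = 0
n3 = in2 XOR n1 = 0 XOR 1 = 1
n4 = n1 NAND in3 = 1 NAND 1 = 0
n6 = n1 NOR n2 = 1 NOR 0 = 0

n2 = 0, n3 = 1, n4 = 0, n6 = 0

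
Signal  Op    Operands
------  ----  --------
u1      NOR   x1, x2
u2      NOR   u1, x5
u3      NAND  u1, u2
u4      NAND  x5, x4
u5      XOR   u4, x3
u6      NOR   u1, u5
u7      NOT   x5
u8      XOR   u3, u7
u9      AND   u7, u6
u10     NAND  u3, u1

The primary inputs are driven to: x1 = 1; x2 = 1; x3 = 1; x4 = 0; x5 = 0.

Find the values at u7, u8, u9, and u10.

u1 = x1 NOR x2 = 1 NOR 1 = 0
u2 = u1 NOR x5 = 0 NOR 0 = 1
u3 = u1 NAND u2 = 0 NAND 1 = 1
u4 = x5 NAND x4 = 0 NAND 0 = 1
u5 = u4 XOR x3 = 1 XOR 1 = 0
u6 = u1 NOR u5 = 0 NOR 0 = 1
u7 = NOT x5 = NOT 0 = 1
u8 = u3 XOR u7 = 1 XOR 1 = 0
u9 = u7 AND u6 = 1 AND 1 = 1
u10 = u3 NAND u1 = 1 NAND 0 = 1

u7 = 1, u8 = 0, u9 = 1, u10 = 1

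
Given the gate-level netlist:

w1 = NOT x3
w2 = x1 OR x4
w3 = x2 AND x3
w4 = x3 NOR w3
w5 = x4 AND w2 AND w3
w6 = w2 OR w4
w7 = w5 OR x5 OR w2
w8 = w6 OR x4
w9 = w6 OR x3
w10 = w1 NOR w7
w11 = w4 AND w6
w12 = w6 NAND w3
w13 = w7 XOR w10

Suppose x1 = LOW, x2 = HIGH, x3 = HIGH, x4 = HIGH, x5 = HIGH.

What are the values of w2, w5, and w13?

w2 = HIGH; w5 = HIGH; w13 = HIGH

w1 = NOT x3 = NOT HIGH = LOW
w2 = x1 OR x4 = LOW OR HIGH = HIGH
w3 = x2 AND x3 = HIGH AND HIGH = HIGH
w5 = x4 AND w2 AND w3 = HIGH AND HIGH AND HIGH = HIGH
w7 = w5 OR x5 OR w2 = HIGH OR HIGH OR HIGH = HIGH
w10 = w1 NOR w7 = LOW NOR HIGH = LOW
w13 = w7 XOR w10 = HIGH XOR LOW = HIGH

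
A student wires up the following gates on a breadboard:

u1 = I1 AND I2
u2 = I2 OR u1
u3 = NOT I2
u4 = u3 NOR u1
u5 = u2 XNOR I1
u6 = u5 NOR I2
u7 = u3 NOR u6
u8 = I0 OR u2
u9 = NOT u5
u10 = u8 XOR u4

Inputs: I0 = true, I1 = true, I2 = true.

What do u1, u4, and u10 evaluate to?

u1 = I1 AND I2 = true AND true = true
u2 = I2 OR u1 = true OR true = true
u3 = NOT I2 = NOT true = false
u4 = u3 NOR u1 = false NOR true = false
u8 = I0 OR u2 = true OR true = true
u10 = u8 XOR u4 = true XOR false = true

u1 = true, u4 = false, u10 = true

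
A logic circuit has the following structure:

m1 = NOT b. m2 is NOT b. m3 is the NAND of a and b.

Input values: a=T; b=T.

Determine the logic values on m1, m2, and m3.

m1 = F, m2 = F, m3 = F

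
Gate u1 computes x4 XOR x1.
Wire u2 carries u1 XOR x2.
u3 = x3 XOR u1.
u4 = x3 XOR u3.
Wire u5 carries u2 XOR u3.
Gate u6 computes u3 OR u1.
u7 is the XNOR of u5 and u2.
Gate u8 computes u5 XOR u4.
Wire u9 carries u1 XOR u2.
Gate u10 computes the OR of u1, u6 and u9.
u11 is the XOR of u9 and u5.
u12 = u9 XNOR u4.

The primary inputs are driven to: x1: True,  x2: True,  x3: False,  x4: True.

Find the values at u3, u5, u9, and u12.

u3 = False, u5 = True, u9 = True, u12 = False

u1 = x4 XOR x1 = True XOR True = False
u2 = u1 XOR x2 = False XOR True = True
u3 = x3 XOR u1 = False XOR False = False
u4 = x3 XOR u3 = False XOR False = False
u5 = u2 XOR u3 = True XOR False = True
u9 = u1 XOR u2 = False XOR True = True
u12 = u9 XNOR u4 = True XNOR False = False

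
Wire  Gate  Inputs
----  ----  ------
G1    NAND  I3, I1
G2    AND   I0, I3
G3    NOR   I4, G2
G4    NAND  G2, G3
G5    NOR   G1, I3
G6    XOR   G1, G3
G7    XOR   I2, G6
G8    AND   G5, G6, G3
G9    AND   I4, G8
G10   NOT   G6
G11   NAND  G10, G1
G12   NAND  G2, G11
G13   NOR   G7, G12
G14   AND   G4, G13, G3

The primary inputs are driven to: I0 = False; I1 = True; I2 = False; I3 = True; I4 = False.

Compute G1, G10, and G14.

G1 = I3 NAND I1 = True NAND True = False
G2 = I0 AND I3 = False AND True = False
G3 = I4 NOR G2 = False NOR False = True
G4 = G2 NAND G3 = False NAND True = True
G6 = G1 XOR G3 = False XOR True = True
G7 = I2 XOR G6 = False XOR True = True
G10 = NOT G6 = NOT True = False
G11 = G10 NAND G1 = False NAND False = True
G12 = G2 NAND G11 = False NAND True = True
G13 = G7 NOR G12 = True NOR True = False
G14 = G4 AND G13 AND G3 = True AND False AND True = False

G1 = False, G10 = False, G14 = False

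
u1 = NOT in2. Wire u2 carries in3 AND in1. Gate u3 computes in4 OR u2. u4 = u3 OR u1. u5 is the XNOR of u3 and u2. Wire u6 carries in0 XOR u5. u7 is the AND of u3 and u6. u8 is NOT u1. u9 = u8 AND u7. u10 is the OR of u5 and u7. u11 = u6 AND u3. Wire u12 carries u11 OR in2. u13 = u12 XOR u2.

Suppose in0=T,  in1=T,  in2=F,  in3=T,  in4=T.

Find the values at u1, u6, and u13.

u1 = T; u6 = F; u13 = T

u1 = NOT in2 = NOT F = T
u2 = in3 AND in1 = T AND T = T
u3 = in4 OR u2 = T OR T = T
u5 = u3 XNOR u2 = T XNOR T = T
u6 = in0 XOR u5 = T XOR T = F
u11 = u6 AND u3 = F AND T = F
u12 = u11 OR in2 = F OR F = F
u13 = u12 XOR u2 = F XOR T = T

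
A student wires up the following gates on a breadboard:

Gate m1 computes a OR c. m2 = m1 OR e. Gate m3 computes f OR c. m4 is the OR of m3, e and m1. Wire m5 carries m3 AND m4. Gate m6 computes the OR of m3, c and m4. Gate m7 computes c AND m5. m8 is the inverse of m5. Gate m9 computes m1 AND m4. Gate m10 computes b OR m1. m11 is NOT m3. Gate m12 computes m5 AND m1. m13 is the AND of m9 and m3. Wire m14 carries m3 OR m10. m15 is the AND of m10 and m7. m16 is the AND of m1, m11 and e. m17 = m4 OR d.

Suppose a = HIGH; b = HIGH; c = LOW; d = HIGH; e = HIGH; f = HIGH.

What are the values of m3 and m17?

m3 = HIGH, m17 = HIGH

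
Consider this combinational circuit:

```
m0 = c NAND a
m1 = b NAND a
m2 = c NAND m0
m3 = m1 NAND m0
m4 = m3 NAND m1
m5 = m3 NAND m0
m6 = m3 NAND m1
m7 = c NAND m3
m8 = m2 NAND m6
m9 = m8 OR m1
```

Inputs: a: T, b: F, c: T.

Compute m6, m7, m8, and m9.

m6 = F  m7 = F  m8 = T  m9 = T

m0 = c NAND a = T NAND T = F
m1 = b NAND a = F NAND T = T
m2 = c NAND m0 = T NAND F = T
m3 = m1 NAND m0 = T NAND F = T
m6 = m3 NAND m1 = T NAND T = F
m7 = c NAND m3 = T NAND T = F
m8 = m2 NAND m6 = T NAND F = T
m9 = m8 OR m1 = T OR T = T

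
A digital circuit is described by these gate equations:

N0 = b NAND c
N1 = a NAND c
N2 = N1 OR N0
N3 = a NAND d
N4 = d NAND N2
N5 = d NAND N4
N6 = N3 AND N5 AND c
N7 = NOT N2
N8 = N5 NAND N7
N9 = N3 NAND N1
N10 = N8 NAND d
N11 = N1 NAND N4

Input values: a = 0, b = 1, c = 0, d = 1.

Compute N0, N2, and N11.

N0 = 1  N2 = 1  N11 = 1

N0 = b NAND c = 1 NAND 0 = 1
N1 = a NAND c = 0 NAND 0 = 1
N2 = N1 OR N0 = 1 OR 1 = 1
N4 = d NAND N2 = 1 NAND 1 = 0
N11 = N1 NAND N4 = 1 NAND 0 = 1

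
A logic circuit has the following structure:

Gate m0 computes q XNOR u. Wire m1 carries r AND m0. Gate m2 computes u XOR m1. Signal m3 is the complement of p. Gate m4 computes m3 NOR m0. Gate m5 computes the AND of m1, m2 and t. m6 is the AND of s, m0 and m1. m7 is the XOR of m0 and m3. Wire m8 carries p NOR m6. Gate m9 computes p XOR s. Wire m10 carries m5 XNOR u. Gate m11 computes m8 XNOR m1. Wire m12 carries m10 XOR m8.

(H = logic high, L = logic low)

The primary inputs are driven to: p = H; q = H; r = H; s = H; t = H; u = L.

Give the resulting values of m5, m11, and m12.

m5 = L; m11 = H; m12 = H

m0 = q XNOR u = H XNOR L = L
m1 = r AND m0 = H AND L = L
m2 = u XOR m1 = L XOR L = L
m5 = m1 AND m2 AND t = L AND L AND H = L
m6 = s AND m0 AND m1 = H AND L AND L = L
m8 = p NOR m6 = H NOR L = L
m10 = m5 XNOR u = L XNOR L = H
m11 = m8 XNOR m1 = L XNOR L = H
m12 = m10 XOR m8 = H XOR L = H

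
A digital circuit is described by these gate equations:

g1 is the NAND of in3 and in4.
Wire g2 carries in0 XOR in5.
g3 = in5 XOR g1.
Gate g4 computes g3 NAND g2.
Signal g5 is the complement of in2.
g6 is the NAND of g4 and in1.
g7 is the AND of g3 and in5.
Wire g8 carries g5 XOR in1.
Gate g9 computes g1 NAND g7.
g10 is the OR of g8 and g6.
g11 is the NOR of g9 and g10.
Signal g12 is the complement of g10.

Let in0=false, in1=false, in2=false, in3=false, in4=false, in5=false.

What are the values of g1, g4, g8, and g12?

g1 = in3 NAND in4 = false NAND false = true
g2 = in0 XOR in5 = false XOR false = false
g3 = in5 XOR g1 = false XOR true = true
g4 = g3 NAND g2 = true NAND false = true
g5 = NOT in2 = NOT false = true
g6 = g4 NAND in1 = true NAND false = true
g8 = g5 XOR in1 = true XOR false = true
g10 = g8 OR g6 = true OR true = true
g12 = NOT g10 = NOT true = false

g1 = true, g4 = true, g8 = true, g12 = false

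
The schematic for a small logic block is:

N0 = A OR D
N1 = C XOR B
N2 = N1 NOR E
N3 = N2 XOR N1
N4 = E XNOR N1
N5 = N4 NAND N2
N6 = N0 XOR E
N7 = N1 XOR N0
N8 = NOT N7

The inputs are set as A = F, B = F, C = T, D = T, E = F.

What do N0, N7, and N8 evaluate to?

N0 = T, N7 = F, N8 = T

N0 = A OR D = F OR T = T
N1 = C XOR B = T XOR F = T
N7 = N1 XOR N0 = T XOR T = F
N8 = NOT N7 = NOT F = T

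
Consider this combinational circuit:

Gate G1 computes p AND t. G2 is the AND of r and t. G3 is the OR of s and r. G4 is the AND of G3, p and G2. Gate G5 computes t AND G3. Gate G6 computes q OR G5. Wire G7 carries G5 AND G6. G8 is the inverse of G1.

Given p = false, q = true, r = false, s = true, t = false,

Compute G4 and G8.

G4 = false  G8 = true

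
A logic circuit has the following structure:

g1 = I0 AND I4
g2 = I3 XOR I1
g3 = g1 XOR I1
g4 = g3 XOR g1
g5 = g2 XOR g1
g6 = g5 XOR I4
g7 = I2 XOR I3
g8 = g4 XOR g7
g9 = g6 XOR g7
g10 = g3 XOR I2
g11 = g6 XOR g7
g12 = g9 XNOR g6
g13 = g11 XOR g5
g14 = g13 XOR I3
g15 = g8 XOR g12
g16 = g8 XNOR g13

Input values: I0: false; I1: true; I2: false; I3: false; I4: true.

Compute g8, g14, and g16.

g1 = I0 AND I4 = false AND true = false
g2 = I3 XOR I1 = false XOR true = true
g3 = g1 XOR I1 = false XOR true = true
g4 = g3 XOR g1 = true XOR false = true
g5 = g2 XOR g1 = true XOR false = true
g6 = g5 XOR I4 = true XOR true = false
g7 = I2 XOR I3 = false XOR false = false
g8 = g4 XOR g7 = true XOR false = true
g11 = g6 XOR g7 = false XOR false = false
g13 = g11 XOR g5 = false XOR true = true
g14 = g13 XOR I3 = true XOR false = true
g16 = g8 XNOR g13 = true XNOR true = true

g8 = true, g14 = true, g16 = true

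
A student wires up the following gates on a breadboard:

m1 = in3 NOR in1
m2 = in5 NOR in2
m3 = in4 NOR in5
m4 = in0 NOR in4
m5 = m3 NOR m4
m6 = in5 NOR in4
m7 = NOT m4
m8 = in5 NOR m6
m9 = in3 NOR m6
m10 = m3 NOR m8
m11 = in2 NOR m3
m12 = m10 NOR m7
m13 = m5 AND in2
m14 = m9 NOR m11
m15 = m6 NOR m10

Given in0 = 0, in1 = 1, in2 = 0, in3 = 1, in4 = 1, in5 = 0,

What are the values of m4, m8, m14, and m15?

m4 = 0, m8 = 1, m14 = 0, m15 = 1

m3 = in4 NOR in5 = 1 NOR 0 = 0
m4 = in0 NOR in4 = 0 NOR 1 = 0
m6 = in5 NOR in4 = 0 NOR 1 = 0
m8 = in5 NOR m6 = 0 NOR 0 = 1
m9 = in3 NOR m6 = 1 NOR 0 = 0
m10 = m3 NOR m8 = 0 NOR 1 = 0
m11 = in2 NOR m3 = 0 NOR 0 = 1
m14 = m9 NOR m11 = 0 NOR 1 = 0
m15 = m6 NOR m10 = 0 NOR 0 = 1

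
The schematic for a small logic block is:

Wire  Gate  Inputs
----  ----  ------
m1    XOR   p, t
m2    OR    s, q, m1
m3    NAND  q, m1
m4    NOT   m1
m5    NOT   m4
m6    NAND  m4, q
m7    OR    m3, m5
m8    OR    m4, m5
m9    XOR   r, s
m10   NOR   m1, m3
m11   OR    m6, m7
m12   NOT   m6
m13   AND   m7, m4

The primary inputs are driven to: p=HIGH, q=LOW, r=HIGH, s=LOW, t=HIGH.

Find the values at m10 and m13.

m1 = p XOR t = HIGH XOR HIGH = LOW
m3 = q NAND m1 = LOW NAND LOW = HIGH
m4 = NOT m1 = NOT LOW = HIGH
m5 = NOT m4 = NOT HIGH = LOW
m7 = m3 OR m5 = HIGH OR LOW = HIGH
m10 = m1 NOR m3 = LOW NOR HIGH = LOW
m13 = m7 AND m4 = HIGH AND HIGH = HIGH

m10 = LOW  m13 = HIGH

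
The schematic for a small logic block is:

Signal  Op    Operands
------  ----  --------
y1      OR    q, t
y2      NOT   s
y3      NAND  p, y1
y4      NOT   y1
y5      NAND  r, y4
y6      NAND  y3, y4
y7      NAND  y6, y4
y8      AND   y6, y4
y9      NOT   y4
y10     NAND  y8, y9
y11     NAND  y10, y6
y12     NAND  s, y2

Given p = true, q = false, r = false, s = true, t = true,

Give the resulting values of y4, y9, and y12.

y1 = q OR t = false OR true = true
y2 = NOT s = NOT true = false
y4 = NOT y1 = NOT true = false
y9 = NOT y4 = NOT false = true
y12 = s NAND y2 = true NAND false = true

y4 = false; y9 = true; y12 = true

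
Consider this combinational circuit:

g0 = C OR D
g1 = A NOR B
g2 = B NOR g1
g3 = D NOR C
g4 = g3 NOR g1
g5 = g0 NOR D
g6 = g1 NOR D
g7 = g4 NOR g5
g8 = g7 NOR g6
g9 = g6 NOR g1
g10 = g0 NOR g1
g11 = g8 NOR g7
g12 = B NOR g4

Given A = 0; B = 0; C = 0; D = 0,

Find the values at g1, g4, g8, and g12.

g1 = 1  g4 = 0  g8 = 1  g12 = 1

g0 = C OR D = 0 OR 0 = 0
g1 = A NOR B = 0 NOR 0 = 1
g3 = D NOR C = 0 NOR 0 = 1
g4 = g3 NOR g1 = 1 NOR 1 = 0
g5 = g0 NOR D = 0 NOR 0 = 1
g6 = g1 NOR D = 1 NOR 0 = 0
g7 = g4 NOR g5 = 0 NOR 1 = 0
g8 = g7 NOR g6 = 0 NOR 0 = 1
g12 = B NOR g4 = 0 NOR 0 = 1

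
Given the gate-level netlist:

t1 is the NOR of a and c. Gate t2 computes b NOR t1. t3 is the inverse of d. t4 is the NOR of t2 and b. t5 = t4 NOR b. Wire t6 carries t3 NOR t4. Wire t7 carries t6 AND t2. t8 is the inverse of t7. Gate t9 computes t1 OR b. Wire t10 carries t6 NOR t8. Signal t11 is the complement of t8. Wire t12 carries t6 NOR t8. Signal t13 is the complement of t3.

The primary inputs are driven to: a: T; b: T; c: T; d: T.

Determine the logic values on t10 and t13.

t10 = F; t13 = T

t1 = a NOR c = T NOR T = F
t2 = b NOR t1 = T NOR F = F
t3 = NOT d = NOT T = F
t4 = t2 NOR b = F NOR T = F
t6 = t3 NOR t4 = F NOR F = T
t7 = t6 AND t2 = T AND F = F
t8 = NOT t7 = NOT F = T
t10 = t6 NOR t8 = T NOR T = F
t13 = NOT t3 = NOT F = T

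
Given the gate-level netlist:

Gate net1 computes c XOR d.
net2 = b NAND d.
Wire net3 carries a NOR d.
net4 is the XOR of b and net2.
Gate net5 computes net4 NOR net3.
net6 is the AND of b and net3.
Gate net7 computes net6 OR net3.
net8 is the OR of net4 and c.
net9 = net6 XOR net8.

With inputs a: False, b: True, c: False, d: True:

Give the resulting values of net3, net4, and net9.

net3 = False, net4 = True, net9 = True

net2 = b NAND d = True NAND True = False
net3 = a NOR d = False NOR True = False
net4 = b XOR net2 = True XOR False = True
net6 = b AND net3 = True AND False = False
net8 = net4 OR c = True OR False = True
net9 = net6 XOR net8 = False XOR True = True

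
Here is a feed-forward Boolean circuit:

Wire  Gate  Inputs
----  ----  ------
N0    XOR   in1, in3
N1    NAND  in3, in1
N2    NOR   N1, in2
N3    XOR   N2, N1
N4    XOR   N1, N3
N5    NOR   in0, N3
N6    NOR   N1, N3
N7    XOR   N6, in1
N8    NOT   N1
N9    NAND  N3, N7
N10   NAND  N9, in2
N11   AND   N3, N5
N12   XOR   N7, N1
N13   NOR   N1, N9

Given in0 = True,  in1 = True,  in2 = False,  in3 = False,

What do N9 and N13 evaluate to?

N1 = in3 NAND in1 = False NAND True = True
N2 = N1 NOR in2 = True NOR False = False
N3 = N2 XOR N1 = False XOR True = True
N6 = N1 NOR N3 = True NOR True = False
N7 = N6 XOR in1 = False XOR True = True
N9 = N3 NAND N7 = True NAND True = False
N13 = N1 NOR N9 = True NOR False = False

N9 = False, N13 = False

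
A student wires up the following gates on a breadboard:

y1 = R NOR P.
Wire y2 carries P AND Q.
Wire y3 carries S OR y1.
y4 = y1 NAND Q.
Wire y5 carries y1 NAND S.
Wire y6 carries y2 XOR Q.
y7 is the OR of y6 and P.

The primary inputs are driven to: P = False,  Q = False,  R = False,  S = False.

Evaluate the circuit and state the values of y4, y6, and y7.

y1 = R NOR P = False NOR False = True
y2 = P AND Q = False AND False = False
y4 = y1 NAND Q = True NAND False = True
y6 = y2 XOR Q = False XOR False = False
y7 = y6 OR P = False OR False = False

y4 = True  y6 = False  y7 = False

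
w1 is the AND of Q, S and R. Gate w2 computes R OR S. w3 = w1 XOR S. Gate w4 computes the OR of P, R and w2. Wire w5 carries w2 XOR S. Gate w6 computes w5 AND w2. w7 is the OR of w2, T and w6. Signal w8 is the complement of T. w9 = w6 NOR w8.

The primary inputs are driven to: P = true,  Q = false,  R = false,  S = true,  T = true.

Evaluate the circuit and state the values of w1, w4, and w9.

w1 = Q AND S AND R = false AND true AND false = false
w2 = R OR S = false OR true = true
w4 = P OR R OR w2 = true OR false OR true = true
w5 = w2 XOR S = true XOR true = false
w6 = w5 AND w2 = false AND true = false
w8 = NOT T = NOT true = false
w9 = w6 NOR w8 = false NOR false = true

w1 = false  w4 = true  w9 = true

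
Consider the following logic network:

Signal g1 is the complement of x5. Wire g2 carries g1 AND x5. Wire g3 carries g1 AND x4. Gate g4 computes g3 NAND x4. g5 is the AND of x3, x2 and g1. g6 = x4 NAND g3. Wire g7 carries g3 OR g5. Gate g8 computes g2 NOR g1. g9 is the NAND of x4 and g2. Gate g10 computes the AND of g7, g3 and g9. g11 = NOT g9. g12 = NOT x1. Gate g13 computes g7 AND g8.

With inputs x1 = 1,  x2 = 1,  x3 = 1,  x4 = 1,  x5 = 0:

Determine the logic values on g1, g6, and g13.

g1 = NOT x5 = NOT 0 = 1
g2 = g1 AND x5 = 1 AND 0 = 0
g3 = g1 AND x4 = 1 AND 1 = 1
g5 = x3 AND x2 AND g1 = 1 AND 1 AND 1 = 1
g6 = x4 NAND g3 = 1 NAND 1 = 0
g7 = g3 OR g5 = 1 OR 1 = 1
g8 = g2 NOR g1 = 0 NOR 1 = 0
g13 = g7 AND g8 = 1 AND 0 = 0

g1 = 1  g6 = 0  g13 = 0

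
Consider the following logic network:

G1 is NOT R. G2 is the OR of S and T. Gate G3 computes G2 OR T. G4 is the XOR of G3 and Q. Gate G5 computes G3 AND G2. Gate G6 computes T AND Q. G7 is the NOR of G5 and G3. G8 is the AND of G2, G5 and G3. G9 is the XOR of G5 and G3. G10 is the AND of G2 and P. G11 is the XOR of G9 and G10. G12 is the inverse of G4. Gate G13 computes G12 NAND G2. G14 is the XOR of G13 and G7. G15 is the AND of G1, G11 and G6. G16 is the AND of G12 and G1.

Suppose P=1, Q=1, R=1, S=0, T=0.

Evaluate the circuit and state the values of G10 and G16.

G1 = NOT R = NOT 1 = 0
G2 = S OR T = 0 OR 0 = 0
G3 = G2 OR T = 0 OR 0 = 0
G4 = G3 XOR Q = 0 XOR 1 = 1
G10 = G2 AND P = 0 AND 1 = 0
G12 = NOT G4 = NOT 1 = 0
G16 = G12 AND G1 = 0 AND 0 = 0

G10 = 0, G16 = 0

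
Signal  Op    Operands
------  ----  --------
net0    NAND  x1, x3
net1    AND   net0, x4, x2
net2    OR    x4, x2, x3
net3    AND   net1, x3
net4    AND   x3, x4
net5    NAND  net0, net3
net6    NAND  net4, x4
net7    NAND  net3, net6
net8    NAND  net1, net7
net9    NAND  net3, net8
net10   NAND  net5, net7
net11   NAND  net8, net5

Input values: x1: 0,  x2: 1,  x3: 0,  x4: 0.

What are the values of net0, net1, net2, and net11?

net0 = 1, net1 = 0, net2 = 1, net11 = 0

net0 = x1 NAND x3 = 0 NAND 0 = 1
net1 = net0 AND x4 AND x2 = 1 AND 0 AND 1 = 0
net2 = x4 OR x2 OR x3 = 0 OR 1 OR 0 = 1
net3 = net1 AND x3 = 0 AND 0 = 0
net4 = x3 AND x4 = 0 AND 0 = 0
net5 = net0 NAND net3 = 1 NAND 0 = 1
net6 = net4 NAND x4 = 0 NAND 0 = 1
net7 = net3 NAND net6 = 0 NAND 1 = 1
net8 = net1 NAND net7 = 0 NAND 1 = 1
net11 = net8 NAND net5 = 1 NAND 1 = 0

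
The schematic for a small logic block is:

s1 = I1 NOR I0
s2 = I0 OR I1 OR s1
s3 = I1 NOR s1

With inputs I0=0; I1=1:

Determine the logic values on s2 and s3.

s1 = I1 NOR I0 = 1 NOR 0 = 0
s2 = I0 OR I1 OR s1 = 0 OR 1 OR 0 = 1
s3 = I1 NOR s1 = 1 NOR 0 = 0

s2 = 1, s3 = 0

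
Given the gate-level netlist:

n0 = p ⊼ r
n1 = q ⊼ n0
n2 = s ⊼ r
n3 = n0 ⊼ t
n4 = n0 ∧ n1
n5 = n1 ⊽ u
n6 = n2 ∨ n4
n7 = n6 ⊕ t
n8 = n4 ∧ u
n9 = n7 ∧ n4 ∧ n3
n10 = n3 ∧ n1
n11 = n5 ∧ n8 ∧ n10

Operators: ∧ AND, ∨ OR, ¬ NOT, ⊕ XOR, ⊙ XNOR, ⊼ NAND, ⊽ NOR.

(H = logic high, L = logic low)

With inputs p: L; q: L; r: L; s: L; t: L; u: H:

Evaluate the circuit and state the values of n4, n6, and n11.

n4 = H, n6 = H, n11 = L

n0 = p NAND r = L NAND L = H
n1 = q NAND n0 = L NAND H = H
n2 = s NAND r = L NAND L = H
n3 = n0 NAND t = H NAND L = H
n4 = n0 AND n1 = H AND H = H
n5 = n1 NOR u = H NOR H = L
n6 = n2 OR n4 = H OR H = H
n8 = n4 AND u = H AND H = H
n10 = n3 AND n1 = H AND H = H
n11 = n5 AND n8 AND n10 = L AND H AND H = L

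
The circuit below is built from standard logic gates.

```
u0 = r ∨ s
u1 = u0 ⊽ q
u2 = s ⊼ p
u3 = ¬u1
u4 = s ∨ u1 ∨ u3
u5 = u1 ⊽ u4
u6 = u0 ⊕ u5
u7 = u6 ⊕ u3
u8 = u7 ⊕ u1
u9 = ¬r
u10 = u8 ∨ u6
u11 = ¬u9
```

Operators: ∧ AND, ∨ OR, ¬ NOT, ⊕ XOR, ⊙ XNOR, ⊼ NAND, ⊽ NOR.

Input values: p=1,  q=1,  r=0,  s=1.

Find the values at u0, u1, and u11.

u0 = 1  u1 = 0  u11 = 0

u0 = r OR s = 0 OR 1 = 1
u1 = u0 NOR q = 1 NOR 1 = 0
u9 = NOT r = NOT 0 = 1
u11 = NOT u9 = NOT 1 = 0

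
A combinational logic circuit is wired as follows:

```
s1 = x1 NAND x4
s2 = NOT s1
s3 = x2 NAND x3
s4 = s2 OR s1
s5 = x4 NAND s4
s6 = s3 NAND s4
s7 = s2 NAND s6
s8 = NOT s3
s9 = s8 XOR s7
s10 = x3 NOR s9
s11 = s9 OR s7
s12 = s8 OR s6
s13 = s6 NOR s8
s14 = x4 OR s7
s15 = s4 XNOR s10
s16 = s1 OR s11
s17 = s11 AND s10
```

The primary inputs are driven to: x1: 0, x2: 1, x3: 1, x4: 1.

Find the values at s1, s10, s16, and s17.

s1 = x1 NAND x4 = 0 NAND 1 = 1
s2 = NOT s1 = NOT 1 = 0
s3 = x2 NAND x3 = 1 NAND 1 = 0
s4 = s2 OR s1 = 0 OR 1 = 1
s6 = s3 NAND s4 = 0 NAND 1 = 1
s7 = s2 NAND s6 = 0 NAND 1 = 1
s8 = NOT s3 = NOT 0 = 1
s9 = s8 XOR s7 = 1 XOR 1 = 0
s10 = x3 NOR s9 = 1 NOR 0 = 0
s11 = s9 OR s7 = 0 OR 1 = 1
s16 = s1 OR s11 = 1 OR 1 = 1
s17 = s11 AND s10 = 1 AND 0 = 0

s1 = 1; s10 = 0; s16 = 1; s17 = 0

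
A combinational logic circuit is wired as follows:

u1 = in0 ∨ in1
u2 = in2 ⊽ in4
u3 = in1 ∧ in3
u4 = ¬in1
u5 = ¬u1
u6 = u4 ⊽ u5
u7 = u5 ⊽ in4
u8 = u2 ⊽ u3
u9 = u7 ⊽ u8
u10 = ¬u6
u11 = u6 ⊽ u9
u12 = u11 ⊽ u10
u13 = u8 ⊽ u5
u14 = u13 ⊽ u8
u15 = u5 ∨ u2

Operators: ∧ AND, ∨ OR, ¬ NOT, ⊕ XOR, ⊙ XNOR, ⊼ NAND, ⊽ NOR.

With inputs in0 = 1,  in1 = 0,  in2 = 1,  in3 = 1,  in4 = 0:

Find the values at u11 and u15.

u11 = 1; u15 = 0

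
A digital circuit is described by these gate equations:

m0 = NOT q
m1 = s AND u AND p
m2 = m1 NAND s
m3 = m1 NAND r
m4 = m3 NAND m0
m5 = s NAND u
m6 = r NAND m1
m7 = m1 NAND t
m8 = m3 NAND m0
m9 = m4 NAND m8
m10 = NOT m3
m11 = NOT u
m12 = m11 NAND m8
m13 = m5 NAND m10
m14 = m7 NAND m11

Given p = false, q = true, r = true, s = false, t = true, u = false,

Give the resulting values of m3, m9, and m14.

m3 = true, m9 = false, m14 = false

m0 = NOT q = NOT true = false
m1 = s AND u AND p = false AND false AND false = false
m3 = m1 NAND r = false NAND true = true
m4 = m3 NAND m0 = true NAND false = true
m7 = m1 NAND t = false NAND true = true
m8 = m3 NAND m0 = true NAND false = true
m9 = m4 NAND m8 = true NAND true = false
m11 = NOT u = NOT false = true
m14 = m7 NAND m11 = true NAND true = false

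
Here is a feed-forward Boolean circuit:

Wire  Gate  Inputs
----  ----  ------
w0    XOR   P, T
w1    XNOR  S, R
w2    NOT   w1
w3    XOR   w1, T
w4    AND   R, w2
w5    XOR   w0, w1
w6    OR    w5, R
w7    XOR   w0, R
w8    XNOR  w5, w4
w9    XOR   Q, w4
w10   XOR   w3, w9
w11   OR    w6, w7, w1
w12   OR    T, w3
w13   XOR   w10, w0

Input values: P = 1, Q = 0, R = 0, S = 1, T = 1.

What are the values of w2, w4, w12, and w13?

w2 = 1, w4 = 0, w12 = 1, w13 = 1

w0 = P XOR T = 1 XOR 1 = 0
w1 = S XNOR R = 1 XNOR 0 = 0
w2 = NOT w1 = NOT 0 = 1
w3 = w1 XOR T = 0 XOR 1 = 1
w4 = R AND w2 = 0 AND 1 = 0
w9 = Q XOR w4 = 0 XOR 0 = 0
w10 = w3 XOR w9 = 1 XOR 0 = 1
w12 = T OR w3 = 1 OR 1 = 1
w13 = w10 XOR w0 = 1 XOR 0 = 1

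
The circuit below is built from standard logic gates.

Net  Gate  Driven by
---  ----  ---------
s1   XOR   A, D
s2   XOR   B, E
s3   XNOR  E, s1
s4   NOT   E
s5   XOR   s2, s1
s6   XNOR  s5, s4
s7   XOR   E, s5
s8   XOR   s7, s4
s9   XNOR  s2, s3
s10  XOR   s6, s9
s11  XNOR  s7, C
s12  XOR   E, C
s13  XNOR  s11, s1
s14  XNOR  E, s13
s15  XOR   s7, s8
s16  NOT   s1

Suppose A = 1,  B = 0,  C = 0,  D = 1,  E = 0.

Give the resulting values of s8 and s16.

s8 = 1; s16 = 1

s1 = A XOR D = 1 XOR 1 = 0
s2 = B XOR E = 0 XOR 0 = 0
s4 = NOT E = NOT 0 = 1
s5 = s2 XOR s1 = 0 XOR 0 = 0
s7 = E XOR s5 = 0 XOR 0 = 0
s8 = s7 XOR s4 = 0 XOR 1 = 1
s16 = NOT s1 = NOT 0 = 1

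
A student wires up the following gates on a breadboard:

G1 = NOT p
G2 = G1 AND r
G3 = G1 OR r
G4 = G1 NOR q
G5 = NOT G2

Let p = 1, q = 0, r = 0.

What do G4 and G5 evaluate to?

G4 = 1; G5 = 1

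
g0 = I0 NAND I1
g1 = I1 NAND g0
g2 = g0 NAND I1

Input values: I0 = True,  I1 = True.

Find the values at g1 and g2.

g1 = True  g2 = True

g0 = I0 NAND I1 = True NAND True = False
g1 = I1 NAND g0 = True NAND False = True
g2 = g0 NAND I1 = False NAND True = True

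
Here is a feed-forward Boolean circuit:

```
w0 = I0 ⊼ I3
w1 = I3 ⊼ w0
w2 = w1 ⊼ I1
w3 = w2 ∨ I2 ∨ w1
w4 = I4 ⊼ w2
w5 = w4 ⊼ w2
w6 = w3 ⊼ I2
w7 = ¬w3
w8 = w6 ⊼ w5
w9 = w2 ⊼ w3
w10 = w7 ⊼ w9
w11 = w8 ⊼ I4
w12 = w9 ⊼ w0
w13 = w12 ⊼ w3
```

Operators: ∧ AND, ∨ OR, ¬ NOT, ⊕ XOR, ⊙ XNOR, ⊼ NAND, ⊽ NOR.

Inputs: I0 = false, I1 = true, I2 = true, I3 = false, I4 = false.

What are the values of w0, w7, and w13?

w0 = true, w7 = false, w13 = true

w0 = I0 NAND I3 = false NAND false = true
w1 = I3 NAND w0 = false NAND true = true
w2 = w1 NAND I1 = true NAND true = false
w3 = w2 OR I2 OR w1 = false OR true OR true = true
w7 = NOT w3 = NOT true = false
w9 = w2 NAND w3 = false NAND true = true
w12 = w9 NAND w0 = true NAND true = false
w13 = w12 NAND w3 = false NAND true = true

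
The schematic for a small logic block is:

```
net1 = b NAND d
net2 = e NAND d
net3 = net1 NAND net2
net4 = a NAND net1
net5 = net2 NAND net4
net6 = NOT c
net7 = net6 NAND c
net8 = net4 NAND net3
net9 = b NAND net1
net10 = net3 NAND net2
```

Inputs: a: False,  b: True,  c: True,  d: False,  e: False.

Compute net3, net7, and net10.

net3 = False, net7 = True, net10 = True

net1 = b NAND d = True NAND False = True
net2 = e NAND d = False NAND False = True
net3 = net1 NAND net2 = True NAND True = False
net6 = NOT c = NOT True = False
net7 = net6 NAND c = False NAND True = True
net10 = net3 NAND net2 = False NAND True = True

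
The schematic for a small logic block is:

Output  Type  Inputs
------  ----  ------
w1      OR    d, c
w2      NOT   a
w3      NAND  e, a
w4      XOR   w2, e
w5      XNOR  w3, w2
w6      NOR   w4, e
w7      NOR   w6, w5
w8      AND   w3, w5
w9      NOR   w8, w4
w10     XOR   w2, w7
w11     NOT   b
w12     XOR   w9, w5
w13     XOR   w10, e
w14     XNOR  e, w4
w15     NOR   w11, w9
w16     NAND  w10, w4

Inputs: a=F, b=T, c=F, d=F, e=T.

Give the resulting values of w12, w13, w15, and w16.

w12 = T, w13 = F, w15 = T, w16 = T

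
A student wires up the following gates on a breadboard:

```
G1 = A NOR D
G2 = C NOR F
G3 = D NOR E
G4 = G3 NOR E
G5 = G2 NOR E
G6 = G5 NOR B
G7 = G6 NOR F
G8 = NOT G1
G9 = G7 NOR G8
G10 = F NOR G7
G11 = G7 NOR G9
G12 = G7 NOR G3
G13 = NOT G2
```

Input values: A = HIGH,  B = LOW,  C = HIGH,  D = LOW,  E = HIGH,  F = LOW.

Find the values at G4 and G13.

G2 = C NOR F = HIGH NOR LOW = LOW
G3 = D NOR E = LOW NOR HIGH = LOW
G4 = G3 NOR E = LOW NOR HIGH = LOW
G13 = NOT G2 = NOT LOW = HIGH

G4 = LOW, G13 = HIGH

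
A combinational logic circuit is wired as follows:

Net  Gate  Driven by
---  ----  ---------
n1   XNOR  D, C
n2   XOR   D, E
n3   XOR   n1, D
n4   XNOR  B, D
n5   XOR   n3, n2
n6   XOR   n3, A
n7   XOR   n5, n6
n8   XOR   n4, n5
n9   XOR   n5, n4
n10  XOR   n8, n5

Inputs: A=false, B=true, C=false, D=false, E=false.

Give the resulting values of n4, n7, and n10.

n1 = D XNOR C = false XNOR false = true
n2 = D XOR E = false XOR false = false
n3 = n1 XOR D = true XOR false = true
n4 = B XNOR D = true XNOR false = false
n5 = n3 XOR n2 = true XOR false = true
n6 = n3 XOR A = true XOR false = true
n7 = n5 XOR n6 = true XOR true = false
n8 = n4 XOR n5 = false XOR true = true
n10 = n8 XOR n5 = true XOR true = false

n4 = false, n7 = false, n10 = false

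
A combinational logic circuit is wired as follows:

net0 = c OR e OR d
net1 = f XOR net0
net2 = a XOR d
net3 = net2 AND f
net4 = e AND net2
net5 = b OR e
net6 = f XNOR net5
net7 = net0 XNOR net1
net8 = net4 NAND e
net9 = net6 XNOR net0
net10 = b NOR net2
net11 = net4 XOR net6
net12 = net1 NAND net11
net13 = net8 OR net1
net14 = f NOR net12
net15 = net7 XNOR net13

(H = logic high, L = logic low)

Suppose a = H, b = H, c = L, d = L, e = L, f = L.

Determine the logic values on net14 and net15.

net14 = L, net15 = H

net0 = c OR e OR d = L OR L OR L = L
net1 = f XOR net0 = L XOR L = L
net2 = a XOR d = H XOR L = H
net4 = e AND net2 = L AND H = L
net5 = b OR e = H OR L = H
net6 = f XNOR net5 = L XNOR H = L
net7 = net0 XNOR net1 = L XNOR L = H
net8 = net4 NAND e = L NAND L = H
net11 = net4 XOR net6 = L XOR L = L
net12 = net1 NAND net11 = L NAND L = H
net13 = net8 OR net1 = H OR L = H
net14 = f NOR net12 = L NOR H = L
net15 = net7 XNOR net13 = H XNOR H = H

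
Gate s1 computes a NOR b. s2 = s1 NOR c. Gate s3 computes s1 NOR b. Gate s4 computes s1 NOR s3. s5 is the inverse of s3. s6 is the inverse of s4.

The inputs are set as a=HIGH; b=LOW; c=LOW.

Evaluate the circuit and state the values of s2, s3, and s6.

s2 = HIGH, s3 = HIGH, s6 = HIGH

s1 = a NOR b = HIGH NOR LOW = LOW
s2 = s1 NOR c = LOW NOR LOW = HIGH
s3 = s1 NOR b = LOW NOR LOW = HIGH
s4 = s1 NOR s3 = LOW NOR HIGH = LOW
s6 = NOT s4 = NOT LOW = HIGH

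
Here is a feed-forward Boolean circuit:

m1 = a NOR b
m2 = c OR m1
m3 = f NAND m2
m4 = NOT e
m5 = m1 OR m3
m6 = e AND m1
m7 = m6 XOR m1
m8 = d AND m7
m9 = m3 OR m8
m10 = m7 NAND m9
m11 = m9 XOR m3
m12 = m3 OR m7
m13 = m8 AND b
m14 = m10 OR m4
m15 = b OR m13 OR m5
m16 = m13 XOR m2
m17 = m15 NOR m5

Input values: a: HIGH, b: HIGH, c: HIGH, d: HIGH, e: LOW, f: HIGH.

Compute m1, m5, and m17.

m1 = LOW; m5 = LOW; m17 = LOW

m1 = a NOR b = HIGH NOR HIGH = LOW
m2 = c OR m1 = HIGH OR LOW = HIGH
m3 = f NAND m2 = HIGH NAND HIGH = LOW
m5 = m1 OR m3 = LOW OR LOW = LOW
m6 = e AND m1 = LOW AND LOW = LOW
m7 = m6 XOR m1 = LOW XOR LOW = LOW
m8 = d AND m7 = HIGH AND LOW = LOW
m13 = m8 AND b = LOW AND HIGH = LOW
m15 = b OR m13 OR m5 = HIGH OR LOW OR LOW = HIGH
m17 = m15 NOR m5 = HIGH NOR LOW = LOW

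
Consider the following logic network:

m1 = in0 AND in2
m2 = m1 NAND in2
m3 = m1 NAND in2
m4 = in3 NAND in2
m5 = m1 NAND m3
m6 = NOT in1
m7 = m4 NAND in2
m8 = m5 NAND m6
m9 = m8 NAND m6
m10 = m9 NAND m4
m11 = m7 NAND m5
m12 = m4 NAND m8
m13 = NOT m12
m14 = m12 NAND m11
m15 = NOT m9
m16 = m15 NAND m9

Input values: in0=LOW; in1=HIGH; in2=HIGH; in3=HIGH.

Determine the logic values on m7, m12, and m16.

m7 = HIGH  m12 = HIGH  m16 = HIGH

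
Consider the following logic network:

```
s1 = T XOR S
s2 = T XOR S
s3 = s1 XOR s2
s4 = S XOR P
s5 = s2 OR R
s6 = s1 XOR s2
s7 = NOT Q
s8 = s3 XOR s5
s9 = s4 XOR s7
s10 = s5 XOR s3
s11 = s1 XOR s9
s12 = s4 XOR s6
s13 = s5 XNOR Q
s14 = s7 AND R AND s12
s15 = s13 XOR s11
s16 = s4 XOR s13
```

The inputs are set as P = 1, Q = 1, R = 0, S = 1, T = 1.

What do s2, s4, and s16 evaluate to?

s2 = T XOR S = 1 XOR 1 = 0
s4 = S XOR P = 1 XOR 1 = 0
s5 = s2 OR R = 0 OR 0 = 0
s13 = s5 XNOR Q = 0 XNOR 1 = 0
s16 = s4 XOR s13 = 0 XOR 0 = 0

s2 = 0, s4 = 0, s16 = 0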